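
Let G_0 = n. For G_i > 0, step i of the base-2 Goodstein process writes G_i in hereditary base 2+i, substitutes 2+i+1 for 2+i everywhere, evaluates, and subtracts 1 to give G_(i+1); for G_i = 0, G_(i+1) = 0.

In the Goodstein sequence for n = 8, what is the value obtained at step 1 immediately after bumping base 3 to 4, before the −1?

554

i=0: 8 = 2^(2 + 1) (b=2); 2→3: 3^(3 + 1) = 81; 81−1 = 80
i=1: 80 = 2·3^3 + 2·3^2 + 2·3 + 2 (b=3); 3→4: 2·4^4 + 2·4^2 + 2·4 + 2 = 554; 554−1 = 553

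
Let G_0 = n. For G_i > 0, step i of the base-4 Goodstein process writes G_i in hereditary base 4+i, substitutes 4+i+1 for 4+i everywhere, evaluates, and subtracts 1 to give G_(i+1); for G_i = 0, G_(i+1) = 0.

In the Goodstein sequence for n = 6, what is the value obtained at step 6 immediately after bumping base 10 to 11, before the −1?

6 —HB4→ 4 + 2 —bump→ 5 + 2 = 7 —(−1)→ 6
6 —HB5→ 5 + 1 —bump→ 6 + 1 = 7 —(−1)→ 6
6 —HB6→ 6 —bump→ 7 = 7 —(−1)→ 6
6 —HB7→ 6 —bump→ 6 = 6 —(−1)→ 5
5 —HB8→ 5 —bump→ 5 = 5 —(−1)→ 4
4 —HB9→ 4 —bump→ 4 = 4 —(−1)→ 3
3 —HB10→ 3 —bump→ 3 = 3 —(−1)→ 2

3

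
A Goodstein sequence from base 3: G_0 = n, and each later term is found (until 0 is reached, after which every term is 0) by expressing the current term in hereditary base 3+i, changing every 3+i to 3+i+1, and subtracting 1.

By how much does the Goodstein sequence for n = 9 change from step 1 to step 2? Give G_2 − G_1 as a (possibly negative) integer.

[0] 9 ≡ 3^2 (base 3). Lift 4: 16. −1: 15.
[1] 15 ≡ 3·4 + 3 (base 4). Lift 5: 18. −1: 17.

2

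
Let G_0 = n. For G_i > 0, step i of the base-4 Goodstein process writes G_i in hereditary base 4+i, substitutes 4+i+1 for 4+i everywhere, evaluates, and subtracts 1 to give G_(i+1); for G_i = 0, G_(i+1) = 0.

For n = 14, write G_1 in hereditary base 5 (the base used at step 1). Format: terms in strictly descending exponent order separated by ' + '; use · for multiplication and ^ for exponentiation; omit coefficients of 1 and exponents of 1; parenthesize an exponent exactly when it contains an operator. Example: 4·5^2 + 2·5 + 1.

G_0 = 14. HB_4(14) = 3·4 + 2. Bump = 17. G_1 = 16.
G_1 = 16. HB_5(16) = 3·5 + 1. Bump = 19. G_2 = 18.

3·5 + 1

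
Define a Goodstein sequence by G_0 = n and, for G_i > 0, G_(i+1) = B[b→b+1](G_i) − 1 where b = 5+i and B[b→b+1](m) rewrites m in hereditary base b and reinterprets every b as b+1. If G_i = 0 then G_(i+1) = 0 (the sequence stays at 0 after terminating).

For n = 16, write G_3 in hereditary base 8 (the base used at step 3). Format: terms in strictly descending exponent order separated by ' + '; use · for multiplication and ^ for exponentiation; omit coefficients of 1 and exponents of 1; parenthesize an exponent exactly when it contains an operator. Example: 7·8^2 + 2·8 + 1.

2·8 + 5

i=0: 16 = 3·5 + 1 (b=5); 5→6: 3·6 + 1 = 19; 19−1 = 18
i=1: 18 = 3·6 (b=6); 6→7: 3·7 = 21; 21−1 = 20
i=2: 20 = 2·7 + 6 (b=7); 7→8: 2·8 + 6 = 22; 22−1 = 21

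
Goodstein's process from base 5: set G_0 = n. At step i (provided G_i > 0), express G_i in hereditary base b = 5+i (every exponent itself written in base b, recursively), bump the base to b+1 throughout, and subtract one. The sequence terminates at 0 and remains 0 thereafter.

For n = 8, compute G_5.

7

base 5: 8 = 5 + 3; at 6: 6 + 3 = 9; next = 8
base 6: 8 = 6 + 2; at 7: 7 + 2 = 9; next = 8
base 7: 8 = 7 + 1; at 8: 8 + 1 = 9; next = 8
base 8: 8 = 8; at 9: 9 = 9; next = 8
base 9: 8 = 8; at 10: 8 = 8; next = 7
base 10: 7 = 7; at 11: 7 = 7; next = 6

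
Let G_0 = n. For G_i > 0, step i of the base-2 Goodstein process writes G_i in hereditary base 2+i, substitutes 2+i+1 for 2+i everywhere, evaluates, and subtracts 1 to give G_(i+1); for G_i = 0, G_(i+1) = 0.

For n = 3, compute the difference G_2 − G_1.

step 0: 3 = 2 + 1; sub 3 for 2: 3 + 1; = 4; G_1 = 4−1 = 3
step 1: 3 = 3; sub 4 for 3: 4; = 4; G_2 = 4−1 = 3

0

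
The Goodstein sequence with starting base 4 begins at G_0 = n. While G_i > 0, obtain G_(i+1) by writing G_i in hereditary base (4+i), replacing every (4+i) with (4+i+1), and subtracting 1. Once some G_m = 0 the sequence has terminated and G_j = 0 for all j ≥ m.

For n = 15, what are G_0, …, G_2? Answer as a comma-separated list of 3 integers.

G_0 = 15. HB_4(15) = 3·4 + 3. Bump = 18. G_1 = 17.
G_1 = 17. HB_5(17) = 3·5 + 2. Bump = 20. G_2 = 19.

15, 17, 19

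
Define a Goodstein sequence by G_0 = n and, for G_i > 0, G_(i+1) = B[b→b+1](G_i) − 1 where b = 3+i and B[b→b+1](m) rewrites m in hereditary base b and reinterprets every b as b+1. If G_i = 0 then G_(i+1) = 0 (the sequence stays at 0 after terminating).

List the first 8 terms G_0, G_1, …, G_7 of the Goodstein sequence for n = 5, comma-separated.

G_0=5  [base 3] 3 + 2  →[3↦4]→  4 + 2 = 6  −1 ⇒ G_1=5
G_1=5  [base 4] 4 + 1  →[4↦5]→  5 + 1 = 6  −1 ⇒ G_2=5
G_2=5  [base 5] 5  →[5↦6]→  6 = 6  −1 ⇒ G_3=5
G_3=5  [base 6] 5  →[6↦7]→  5 = 5  −1 ⇒ G_4=4
G_4=4  [base 7] 4  →[7↦8]→  4 = 4  −1 ⇒ G_5=3
G_5=3  [base 8] 3  →[8↦9]→  3 = 3  −1 ⇒ G_6=2
G_6=2  [base 9] 2  →[9↦10]→  2 = 2  −1 ⇒ G_7=1

5, 5, 5, 5, 4, 3, 2, 1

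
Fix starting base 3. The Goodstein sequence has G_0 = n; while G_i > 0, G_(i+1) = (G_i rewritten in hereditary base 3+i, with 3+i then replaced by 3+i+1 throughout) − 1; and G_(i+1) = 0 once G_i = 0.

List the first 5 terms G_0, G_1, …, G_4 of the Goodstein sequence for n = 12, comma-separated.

12, 19, 27, 37, 49

step 0: 12 = 3^2 + 3; sub 4 for 3: 4^2 + 4; = 20; G_1 = 20−1 = 19
step 1: 19 = 4^2 + 3; sub 5 for 4: 5^2 + 3; = 28; G_2 = 28−1 = 27
step 2: 27 = 5^2 + 2; sub 6 for 5: 6^2 + 2; = 38; G_3 = 38−1 = 37
step 3: 37 = 6^2 + 1; sub 7 for 6: 7^2 + 1; = 50; G_4 = 50−1 = 49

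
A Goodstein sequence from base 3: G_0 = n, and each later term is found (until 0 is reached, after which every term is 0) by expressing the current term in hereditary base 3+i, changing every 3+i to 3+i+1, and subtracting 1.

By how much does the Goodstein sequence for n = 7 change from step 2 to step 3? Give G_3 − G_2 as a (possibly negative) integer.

[0] 7 ≡ 2·3 + 1 (base 3). Lift 4: 9. −1: 8.
[1] 8 ≡ 2·4 (base 4). Lift 5: 10. −1: 9.
[2] 9 ≡ 5 + 4 (base 5). Lift 6: 10. −1: 9.

0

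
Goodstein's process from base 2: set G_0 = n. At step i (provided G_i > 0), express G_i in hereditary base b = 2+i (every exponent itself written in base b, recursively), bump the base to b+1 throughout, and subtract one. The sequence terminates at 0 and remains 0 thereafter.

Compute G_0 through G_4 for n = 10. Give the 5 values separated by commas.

10, 83, 1025, 15625, 279935

(0) 10|_2 = 2^(2 + 1) + 2 ↦ 3^(3 + 1) + 3|_3 = 84 ⇒ 83
(1) 83|_3 = 3^(3 + 1) + 2 ↦ 4^(4 + 1) + 2|_4 = 1026 ⇒ 1025
(2) 1025|_4 = 4^(4 + 1) + 1 ↦ 5^(5 + 1) + 1|_5 = 15626 ⇒ 15625
(3) 15625|_5 = 5^(5 + 1) ↦ 6^(6 + 1)|_6 = 279936 ⇒ 279935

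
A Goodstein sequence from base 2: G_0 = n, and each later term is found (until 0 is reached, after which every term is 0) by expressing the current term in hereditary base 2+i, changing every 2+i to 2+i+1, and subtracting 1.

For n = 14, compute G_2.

base 2: 14 = 2^(2 + 1) + 2^2 + 2; at 3: 3^(3 + 1) + 3^3 + 3 = 111; next = 110
base 3: 110 = 3^(3 + 1) + 3^3 + 2; at 4: 4^(4 + 1) + 4^4 + 2 = 1282; next = 1281

1281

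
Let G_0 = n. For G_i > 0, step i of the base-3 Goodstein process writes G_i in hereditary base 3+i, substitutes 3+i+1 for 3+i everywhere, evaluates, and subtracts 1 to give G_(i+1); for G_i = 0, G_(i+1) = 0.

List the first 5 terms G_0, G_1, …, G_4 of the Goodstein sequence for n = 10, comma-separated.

base 3: 10 = 3^2 + 1; at 4: 4^2 + 1 = 17; next = 16
base 4: 16 = 4^2; at 5: 5^2 = 25; next = 24
base 5: 24 = 4·5 + 4; at 6: 4·6 + 4 = 28; next = 27
base 6: 27 = 4·6 + 3; at 7: 4·7 + 3 = 31; next = 30

10, 16, 24, 27, 30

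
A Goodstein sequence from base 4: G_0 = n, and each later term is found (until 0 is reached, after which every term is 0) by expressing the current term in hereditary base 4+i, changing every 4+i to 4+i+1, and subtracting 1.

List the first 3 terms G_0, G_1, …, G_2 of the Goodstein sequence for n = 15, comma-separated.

[0] 15 ≡ 3·4 + 3 (base 4). Lift 5: 18. −1: 17.
[1] 17 ≡ 3·5 + 2 (base 5). Lift 6: 20. −1: 19.

15, 17, 19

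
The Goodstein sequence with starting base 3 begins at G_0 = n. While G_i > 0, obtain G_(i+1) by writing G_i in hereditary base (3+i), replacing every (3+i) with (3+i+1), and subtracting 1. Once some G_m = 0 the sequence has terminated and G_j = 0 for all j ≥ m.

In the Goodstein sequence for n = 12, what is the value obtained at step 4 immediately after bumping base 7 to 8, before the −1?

64

[0] 12 ≡ 3^2 + 3 (base 3). Lift 4: 20. −1: 19.
[1] 19 ≡ 4^2 + 3 (base 4). Lift 5: 28. −1: 27.
[2] 27 ≡ 5^2 + 2 (base 5). Lift 6: 38. −1: 37.
[3] 37 ≡ 6^2 + 1 (base 6). Lift 7: 50. −1: 49.
[4] 49 ≡ 7^2 (base 7). Lift 8: 64. −1: 63.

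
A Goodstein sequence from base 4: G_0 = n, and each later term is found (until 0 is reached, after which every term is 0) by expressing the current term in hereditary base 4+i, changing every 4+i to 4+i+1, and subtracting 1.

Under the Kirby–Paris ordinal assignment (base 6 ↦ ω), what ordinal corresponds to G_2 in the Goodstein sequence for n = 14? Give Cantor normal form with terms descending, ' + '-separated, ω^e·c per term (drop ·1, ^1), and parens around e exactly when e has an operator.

step 0: 14 = 3·4 + 2; sub 5 for 4: 3·5 + 2; = 17; G_1 = 17−1 = 16
step 1: 16 = 3·5 + 1; sub 6 for 5: 3·6 + 1; = 19; G_2 = 19−1 = 18
step 2: 18 = 3·6; sub 7 for 6: 3·7; = 21; G_3 = 21−1 = 20

ω·3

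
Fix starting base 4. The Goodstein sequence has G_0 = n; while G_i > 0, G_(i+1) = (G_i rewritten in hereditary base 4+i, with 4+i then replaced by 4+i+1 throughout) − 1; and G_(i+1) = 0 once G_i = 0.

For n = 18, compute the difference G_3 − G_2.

12

G_0 = 18. HB_4(18) = 4^2 + 2. Bump = 27. G_1 = 26.
G_1 = 26. HB_5(26) = 5^2 + 1. Bump = 37. G_2 = 36.
G_2 = 36. HB_6(36) = 6^2. Bump = 49. G_3 = 48.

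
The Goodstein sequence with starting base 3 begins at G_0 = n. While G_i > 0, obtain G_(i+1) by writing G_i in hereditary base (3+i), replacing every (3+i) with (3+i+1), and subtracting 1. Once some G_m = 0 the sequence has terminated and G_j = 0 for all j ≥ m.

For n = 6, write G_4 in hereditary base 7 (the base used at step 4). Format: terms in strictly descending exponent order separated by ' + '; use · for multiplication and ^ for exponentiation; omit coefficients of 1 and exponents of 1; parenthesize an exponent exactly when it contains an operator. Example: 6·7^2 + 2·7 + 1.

7

base 3: 6 = 2·3; at 4: 2·4 = 8; next = 7
base 4: 7 = 4 + 3; at 5: 5 + 3 = 8; next = 7
base 5: 7 = 5 + 2; at 6: 6 + 2 = 8; next = 7
base 6: 7 = 6 + 1; at 7: 7 + 1 = 8; next = 7
base 7: 7 = 7; at 8: 8 = 8; next = 7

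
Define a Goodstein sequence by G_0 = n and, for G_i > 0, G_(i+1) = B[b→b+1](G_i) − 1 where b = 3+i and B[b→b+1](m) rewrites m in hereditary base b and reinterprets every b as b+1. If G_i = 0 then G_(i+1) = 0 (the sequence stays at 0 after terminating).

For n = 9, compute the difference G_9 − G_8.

i=0: 9 = 3^2 (b=3); 3→4: 4^2 = 16; 16−1 = 15
i=1: 15 = 3·4 + 3 (b=4); 4→5: 3·5 + 3 = 18; 18−1 = 17
i=2: 17 = 3·5 + 2 (b=5); 5→6: 3·6 + 2 = 20; 20−1 = 19
i=3: 19 = 3·6 + 1 (b=6); 6→7: 3·7 + 1 = 22; 22−1 = 21
i=4: 21 = 3·7 (b=7); 7→8: 3·8 = 24; 24−1 = 23
i=5: 23 = 2·8 + 7 (b=8); 8→9: 2·9 + 7 = 25; 25−1 = 24
i=6: 24 = 2·9 + 6 (b=9); 9→10: 2·10 + 6 = 26; 26−1 = 25
i=7: 25 = 2·10 + 5 (b=10); 10→11: 2·11 + 5 = 27; 27−1 = 26
i=8: 26 = 2·11 + 4 (b=11); 11→12: 2·12 + 4 = 28; 28−1 = 27

1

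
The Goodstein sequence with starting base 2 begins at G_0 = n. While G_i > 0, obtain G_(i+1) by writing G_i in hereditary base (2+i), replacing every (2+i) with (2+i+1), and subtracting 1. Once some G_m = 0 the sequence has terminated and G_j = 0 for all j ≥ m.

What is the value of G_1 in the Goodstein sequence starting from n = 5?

G_0=5  [base 2] 2^2 + 1  →[2↦3]→  3^3 + 1 = 28  −1 ⇒ G_1=27
G_1=27  [base 3] 3^3  →[3↦4]→  4^4 = 256  −1 ⇒ G_2=255

27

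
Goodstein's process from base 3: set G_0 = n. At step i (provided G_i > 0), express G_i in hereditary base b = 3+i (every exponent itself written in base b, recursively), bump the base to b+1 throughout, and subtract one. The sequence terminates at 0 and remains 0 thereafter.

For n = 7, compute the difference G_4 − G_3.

0

(0) 7|_3 = 2·3 + 1 ↦ 2·4 + 1|_4 = 9 ⇒ 8
(1) 8|_4 = 2·4 ↦ 2·5|_5 = 10 ⇒ 9
(2) 9|_5 = 5 + 4 ↦ 6 + 4|_6 = 10 ⇒ 9
(3) 9|_6 = 6 + 3 ↦ 7 + 3|_7 = 10 ⇒ 9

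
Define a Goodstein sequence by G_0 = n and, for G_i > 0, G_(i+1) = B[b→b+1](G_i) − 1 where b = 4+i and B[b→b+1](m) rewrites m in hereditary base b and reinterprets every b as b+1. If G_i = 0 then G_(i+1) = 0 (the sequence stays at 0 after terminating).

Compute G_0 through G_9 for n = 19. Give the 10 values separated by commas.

19, 27, 37, 49, 63, 69, 75, 81, 87, 93

(0) 19|_4 = 4^2 + 3 ↦ 5^2 + 3|_5 = 28 ⇒ 27
(1) 27|_5 = 5^2 + 2 ↦ 6^2 + 2|_6 = 38 ⇒ 37
(2) 37|_6 = 6^2 + 1 ↦ 7^2 + 1|_7 = 50 ⇒ 49
(3) 49|_7 = 7^2 ↦ 8^2|_8 = 64 ⇒ 63
(4) 63|_8 = 7·8 + 7 ↦ 7·9 + 7|_9 = 70 ⇒ 69
(5) 69|_9 = 7·9 + 6 ↦ 7·10 + 6|_10 = 76 ⇒ 75
(6) 75|_10 = 7·10 + 5 ↦ 7·11 + 5|_11 = 82 ⇒ 81
(7) 81|_11 = 7·11 + 4 ↦ 7·12 + 4|_12 = 88 ⇒ 87
(8) 87|_12 = 7·12 + 3 ↦ 7·13 + 3|_13 = 94 ⇒ 93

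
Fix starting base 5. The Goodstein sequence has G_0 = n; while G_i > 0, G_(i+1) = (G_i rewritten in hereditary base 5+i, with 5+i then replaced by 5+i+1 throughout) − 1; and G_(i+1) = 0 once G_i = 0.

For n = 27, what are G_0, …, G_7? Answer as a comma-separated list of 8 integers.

27, 37, 49, 63, 69, 75, 81, 87

i=0: 27 = 5^2 + 2 (b=5); 5→6: 6^2 + 2 = 38; 38−1 = 37
i=1: 37 = 6^2 + 1 (b=6); 6→7: 7^2 + 1 = 50; 50−1 = 49
i=2: 49 = 7^2 (b=7); 7→8: 8^2 = 64; 64−1 = 63
i=3: 63 = 7·8 + 7 (b=8); 8→9: 7·9 + 7 = 70; 70−1 = 69
i=4: 69 = 7·9 + 6 (b=9); 9→10: 7·10 + 6 = 76; 76−1 = 75
i=5: 75 = 7·10 + 5 (b=10); 10→11: 7·11 + 5 = 82; 82−1 = 81
i=6: 81 = 7·11 + 4 (b=11); 11→12: 7·12 + 4 = 88; 88−1 = 87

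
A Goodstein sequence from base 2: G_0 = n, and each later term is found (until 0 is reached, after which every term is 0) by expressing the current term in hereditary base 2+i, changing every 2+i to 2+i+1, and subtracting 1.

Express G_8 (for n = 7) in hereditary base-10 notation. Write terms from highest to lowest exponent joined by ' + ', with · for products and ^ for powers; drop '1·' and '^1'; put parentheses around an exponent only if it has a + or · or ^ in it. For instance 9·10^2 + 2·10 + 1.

7·10^7 + 7·10^6 + 7·10^5 + 7·10^4 + 7·10^3 + 7·10^2 + 7·10 + 5

G_0=7  [base 2] 2^2 + 2 + 1  →[2↦3]→  3^3 + 3 + 1 = 31  −1 ⇒ G_1=30
G_1=30  [base 3] 3^3 + 3  →[3↦4]→  4^4 + 4 = 260  −1 ⇒ G_2=259
G_2=259  [base 4] 4^4 + 3  →[4↦5]→  5^5 + 3 = 3128  −1 ⇒ G_3=3127
G_3=3127  [base 5] 5^5 + 2  →[5↦6]→  6^6 + 2 = 46658  −1 ⇒ G_4=46657
G_4=46657  [base 6] 6^6 + 1  →[6↦7]→  7^7 + 1 = 823544  −1 ⇒ G_5=823543
G_5=823543  [base 7] 7^7  →[7↦8]→  8^8 = 16777216  −1 ⇒ G_6=16777215
G_6=16777215  [base 8] 7·8^7 + 7·8^6 + 7·8^5 + 7·8^4 + 7·8^3 + 7·8^2 + 7·8 + 7  →[8↦9]→  7·9^7 + 7·9^6 + 7·9^5 + 7·9^4 + 7·9^3 + 7·9^2 + 7·9 + 7 = 37665880  −1 ⇒ G_7=37665879
G_7=37665879  [base 9] 7·9^7 + 7·9^6 + 7·9^5 + 7·9^4 + 7·9^3 + 7·9^2 + 7·9 + 6  →[9↦10]→  7·10^7 + 7·10^6 + 7·10^5 + 7·10^4 + 7·10^3 + 7·10^2 + 7·10 + 6 = 77777776  −1 ⇒ G_8=77777775
G_8=77777775  [base 10] 7·10^7 + 7·10^6 + 7·10^5 + 7·10^4 + 7·10^3 + 7·10^2 + 7·10 + 5  →[10↦11]→  7·11^7 + 7·11^6 + 7·11^5 + 7·11^4 + 7·11^3 + 7·11^2 + 7·11 + 5 = 150051214  −1 ⇒ G_9=150051213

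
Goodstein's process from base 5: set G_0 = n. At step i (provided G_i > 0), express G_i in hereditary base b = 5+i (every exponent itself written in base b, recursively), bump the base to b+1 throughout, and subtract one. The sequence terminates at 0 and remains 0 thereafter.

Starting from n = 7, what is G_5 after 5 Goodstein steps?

5

G_0 = 7. HB_5(7) = 5 + 2. Bump = 8. G_1 = 7.
G_1 = 7. HB_6(7) = 6 + 1. Bump = 8. G_2 = 7.
G_2 = 7. HB_7(7) = 7. Bump = 8. G_3 = 7.
G_3 = 7. HB_8(7) = 7. Bump = 7. G_4 = 6.
G_4 = 6. HB_9(6) = 6. Bump = 6. G_5 = 5.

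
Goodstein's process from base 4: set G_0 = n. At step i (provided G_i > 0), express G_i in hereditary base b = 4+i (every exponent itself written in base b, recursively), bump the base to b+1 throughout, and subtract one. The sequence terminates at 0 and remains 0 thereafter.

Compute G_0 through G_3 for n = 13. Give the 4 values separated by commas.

13, 15, 17, 18

13 —HB4→ 3·4 + 1 —bump→ 3·5 + 1 = 16 —(−1)→ 15
15 —HB5→ 3·5 —bump→ 3·6 = 18 —(−1)→ 17
17 —HB6→ 2·6 + 5 —bump→ 2·7 + 5 = 19 —(−1)→ 18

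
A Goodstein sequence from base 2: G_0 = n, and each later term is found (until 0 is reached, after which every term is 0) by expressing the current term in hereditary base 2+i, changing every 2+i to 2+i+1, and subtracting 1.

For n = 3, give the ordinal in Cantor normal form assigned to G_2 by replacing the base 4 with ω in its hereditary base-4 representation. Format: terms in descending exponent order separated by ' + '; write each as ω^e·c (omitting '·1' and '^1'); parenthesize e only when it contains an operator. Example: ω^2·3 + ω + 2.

3

[0] 3 ≡ 2 + 1 (base 2). Lift 3: 4. −1: 3.
[1] 3 ≡ 3 (base 3). Lift 4: 4. −1: 3.
[2] 3 ≡ 3 (base 4). Lift 5: 3. −1: 2.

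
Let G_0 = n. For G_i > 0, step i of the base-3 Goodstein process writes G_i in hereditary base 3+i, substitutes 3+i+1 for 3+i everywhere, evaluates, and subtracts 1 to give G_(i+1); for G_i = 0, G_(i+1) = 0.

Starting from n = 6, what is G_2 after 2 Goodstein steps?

7

G_0=6  [base 3] 2·3  →[3↦4]→  2·4 = 8  −1 ⇒ G_1=7
G_1=7  [base 4] 4 + 3  →[4↦5]→  5 + 3 = 8  −1 ⇒ G_2=7
G_2=7  [base 5] 5 + 2  →[5↦6]→  6 + 2 = 8  −1 ⇒ G_3=7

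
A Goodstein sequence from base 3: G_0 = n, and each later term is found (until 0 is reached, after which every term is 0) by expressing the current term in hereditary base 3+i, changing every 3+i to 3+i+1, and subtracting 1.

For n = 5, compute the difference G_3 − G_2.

G_0=5  [base 3] 3 + 2  →[3↦4]→  4 + 2 = 6  −1 ⇒ G_1=5
G_1=5  [base 4] 4 + 1  →[4↦5]→  5 + 1 = 6  −1 ⇒ G_2=5
G_2=5  [base 5] 5  →[5↦6]→  6 = 6  −1 ⇒ G_3=5

0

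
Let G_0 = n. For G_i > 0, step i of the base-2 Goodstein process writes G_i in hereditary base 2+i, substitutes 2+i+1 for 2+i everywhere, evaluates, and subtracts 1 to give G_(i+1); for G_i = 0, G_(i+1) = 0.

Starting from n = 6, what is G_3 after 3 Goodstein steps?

3125

step 0: 6 = 2^2 + 2; sub 3 for 2: 3^3 + 3; = 30; G_1 = 30−1 = 29
step 1: 29 = 3^3 + 2; sub 4 for 3: 4^4 + 2; = 258; G_2 = 258−1 = 257
step 2: 257 = 4^4 + 1; sub 5 for 4: 5^5 + 1; = 3126; G_3 = 3126−1 = 3125
step 3: 3125 = 5^5; sub 6 for 5: 6^6; = 46656; G_4 = 46656−1 = 46655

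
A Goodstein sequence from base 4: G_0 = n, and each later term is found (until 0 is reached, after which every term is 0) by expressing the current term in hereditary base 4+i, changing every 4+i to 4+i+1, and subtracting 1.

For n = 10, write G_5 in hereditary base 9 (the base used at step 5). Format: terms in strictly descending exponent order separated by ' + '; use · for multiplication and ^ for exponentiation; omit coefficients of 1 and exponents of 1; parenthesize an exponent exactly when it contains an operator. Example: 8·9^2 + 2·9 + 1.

9 + 4

[0] 10 ≡ 2·4 + 2 (base 4). Lift 5: 12. −1: 11.
[1] 11 ≡ 2·5 + 1 (base 5). Lift 6: 13. −1: 12.
[2] 12 ≡ 2·6 (base 6). Lift 7: 14. −1: 13.
[3] 13 ≡ 7 + 6 (base 7). Lift 8: 14. −1: 13.
[4] 13 ≡ 8 + 5 (base 8). Lift 9: 14. −1: 13.
[5] 13 ≡ 9 + 4 (base 9). Lift 10: 14. −1: 13.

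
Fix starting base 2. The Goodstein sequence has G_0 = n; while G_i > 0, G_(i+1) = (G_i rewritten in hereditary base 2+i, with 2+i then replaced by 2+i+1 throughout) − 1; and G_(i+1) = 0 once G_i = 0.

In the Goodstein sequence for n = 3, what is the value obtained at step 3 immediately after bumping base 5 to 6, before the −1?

step 0: 3 = 2 + 1; sub 3 for 2: 3 + 1; = 4; G_1 = 4−1 = 3
step 1: 3 = 3; sub 4 for 3: 4; = 4; G_2 = 4−1 = 3
step 2: 3 = 3; sub 5 for 4: 3; = 3; G_3 = 3−1 = 2
step 3: 2 = 2; sub 6 for 5: 2; = 2; G_4 = 2−1 = 1

2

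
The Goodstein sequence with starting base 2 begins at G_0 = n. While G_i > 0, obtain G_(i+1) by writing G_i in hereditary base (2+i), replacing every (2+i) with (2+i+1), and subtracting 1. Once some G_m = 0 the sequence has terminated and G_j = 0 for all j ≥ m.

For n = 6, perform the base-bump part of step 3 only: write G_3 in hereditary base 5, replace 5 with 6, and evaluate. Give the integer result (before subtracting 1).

46656

(0) 6|_2 = 2^2 + 2 ↦ 3^3 + 3|_3 = 30 ⇒ 29
(1) 29|_3 = 3^3 + 2 ↦ 4^4 + 2|_4 = 258 ⇒ 257
(2) 257|_4 = 4^4 + 1 ↦ 5^5 + 1|_5 = 3126 ⇒ 3125
(3) 3125|_5 = 5^5 ↦ 6^6|_6 = 46656 ⇒ 46655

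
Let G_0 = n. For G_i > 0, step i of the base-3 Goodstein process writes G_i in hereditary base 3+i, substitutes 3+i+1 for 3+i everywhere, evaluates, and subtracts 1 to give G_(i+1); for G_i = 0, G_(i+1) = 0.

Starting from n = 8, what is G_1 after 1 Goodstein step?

[0] 8 ≡ 2·3 + 2 (base 3). Lift 4: 10. −1: 9.
[1] 9 ≡ 2·4 + 1 (base 4). Lift 5: 11. −1: 10.

9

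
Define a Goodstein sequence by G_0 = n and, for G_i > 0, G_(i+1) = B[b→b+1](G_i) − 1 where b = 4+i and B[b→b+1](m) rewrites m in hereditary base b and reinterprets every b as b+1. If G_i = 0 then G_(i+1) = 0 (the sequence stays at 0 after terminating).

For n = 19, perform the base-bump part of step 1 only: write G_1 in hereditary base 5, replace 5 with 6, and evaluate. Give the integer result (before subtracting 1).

base 4: 19 = 4^2 + 3; at 5: 5^2 + 3 = 28; next = 27
base 5: 27 = 5^2 + 2; at 6: 6^2 + 2 = 38; next = 37

38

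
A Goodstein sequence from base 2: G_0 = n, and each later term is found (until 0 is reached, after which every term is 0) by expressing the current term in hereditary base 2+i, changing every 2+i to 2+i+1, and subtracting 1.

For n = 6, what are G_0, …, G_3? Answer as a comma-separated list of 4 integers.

[0] 6 ≡ 2^2 + 2 (base 2). Lift 3: 30. −1: 29.
[1] 29 ≡ 3^3 + 2 (base 3). Lift 4: 258. −1: 257.
[2] 257 ≡ 4^4 + 1 (base 4). Lift 5: 3126. −1: 3125.

6, 29, 257, 3125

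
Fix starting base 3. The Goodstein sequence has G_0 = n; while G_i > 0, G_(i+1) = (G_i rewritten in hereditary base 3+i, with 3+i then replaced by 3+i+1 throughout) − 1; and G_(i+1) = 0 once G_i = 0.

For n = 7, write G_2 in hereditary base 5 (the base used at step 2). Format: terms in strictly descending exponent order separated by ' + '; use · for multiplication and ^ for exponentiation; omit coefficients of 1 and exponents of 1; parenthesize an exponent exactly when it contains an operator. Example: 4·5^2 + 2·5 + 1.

step 0: 7 = 2·3 + 1; sub 4 for 3: 2·4 + 1; = 9; G_1 = 9−1 = 8
step 1: 8 = 2·4; sub 5 for 4: 2·5; = 10; G_2 = 10−1 = 9
step 2: 9 = 5 + 4; sub 6 for 5: 6 + 4; = 10; G_3 = 10−1 = 9

5 + 4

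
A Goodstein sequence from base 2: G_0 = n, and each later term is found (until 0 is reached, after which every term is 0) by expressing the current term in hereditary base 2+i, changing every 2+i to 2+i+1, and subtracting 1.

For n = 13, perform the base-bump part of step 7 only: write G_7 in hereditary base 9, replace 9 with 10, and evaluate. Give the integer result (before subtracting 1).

100000003326

base 2: 13 = 2^(2 + 1) + 2^2 + 1; at 3: 3^(3 + 1) + 3^3 + 1 = 109; next = 108
base 3: 108 = 3^(3 + 1) + 3^3; at 4: 4^(4 + 1) + 4^4 = 1280; next = 1279
base 4: 1279 = 4^(4 + 1) + 3·4^3 + 3·4^2 + 3·4 + 3; at 5: 5^(5 + 1) + 3·5^3 + 3·5^2 + 3·5 + 3 = 16093; next = 16092
base 5: 16092 = 5^(5 + 1) + 3·5^3 + 3·5^2 + 3·5 + 2; at 6: 6^(6 + 1) + 3·6^3 + 3·6^2 + 3·6 + 2 = 280712; next = 280711
base 6: 280711 = 6^(6 + 1) + 3·6^3 + 3·6^2 + 3·6 + 1; at 7: 7^(7 + 1) + 3·7^3 + 3·7^2 + 3·7 + 1 = 5765999; next = 5765998
base 7: 5765998 = 7^(7 + 1) + 3·7^3 + 3·7^2 + 3·7; at 8: 8^(8 + 1) + 3·8^3 + 3·8^2 + 3·8 = 134219480; next = 134219479
base 8: 134219479 = 8^(8 + 1) + 3·8^3 + 3·8^2 + 2·8 + 7; at 9: 9^(9 + 1) + 3·9^3 + 3·9^2 + 2·9 + 7 = 3486786856; next = 3486786855
base 9: 3486786855 = 9^(9 + 1) + 3·9^3 + 3·9^2 + 2·9 + 6; at 10: 10^(10 + 1) + 3·10^3 + 3·10^2 + 2·10 + 6 = 100000003326; next = 100000003325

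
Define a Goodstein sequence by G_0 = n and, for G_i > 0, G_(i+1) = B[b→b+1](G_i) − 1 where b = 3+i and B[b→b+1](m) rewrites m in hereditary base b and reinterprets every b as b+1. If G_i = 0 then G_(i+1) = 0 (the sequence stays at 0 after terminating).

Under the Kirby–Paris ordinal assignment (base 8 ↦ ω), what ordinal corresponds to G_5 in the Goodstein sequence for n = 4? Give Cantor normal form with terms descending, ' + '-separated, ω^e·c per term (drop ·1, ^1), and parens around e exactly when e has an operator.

1

G_0=4  [base 3] 3 + 1  →[3↦4]→  4 + 1 = 5  −1 ⇒ G_1=4
G_1=4  [base 4] 4  →[4↦5]→  5 = 5  −1 ⇒ G_2=4
G_2=4  [base 5] 4  →[5↦6]→  4 = 4  −1 ⇒ G_3=3
G_3=3  [base 6] 3  →[6↦7]→  3 = 3  −1 ⇒ G_4=2
G_4=2  [base 7] 2  →[7↦8]→  2 = 2  −1 ⇒ G_5=1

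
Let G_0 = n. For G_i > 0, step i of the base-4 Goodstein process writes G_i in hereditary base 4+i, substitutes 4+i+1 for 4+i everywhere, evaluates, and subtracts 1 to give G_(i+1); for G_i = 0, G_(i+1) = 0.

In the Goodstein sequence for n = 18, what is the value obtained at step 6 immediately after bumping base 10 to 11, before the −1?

base 4: 18 = 4^2 + 2; at 5: 5^2 + 2 = 27; next = 26
base 5: 26 = 5^2 + 1; at 6: 6^2 + 1 = 37; next = 36
base 6: 36 = 6^2; at 7: 7^2 = 49; next = 48
base 7: 48 = 6·7 + 6; at 8: 6·8 + 6 = 54; next = 53
base 8: 53 = 6·8 + 5; at 9: 6·9 + 5 = 59; next = 58
base 9: 58 = 6·9 + 4; at 10: 6·10 + 4 = 64; next = 63
base 10: 63 = 6·10 + 3; at 11: 6·11 + 3 = 69; next = 68

69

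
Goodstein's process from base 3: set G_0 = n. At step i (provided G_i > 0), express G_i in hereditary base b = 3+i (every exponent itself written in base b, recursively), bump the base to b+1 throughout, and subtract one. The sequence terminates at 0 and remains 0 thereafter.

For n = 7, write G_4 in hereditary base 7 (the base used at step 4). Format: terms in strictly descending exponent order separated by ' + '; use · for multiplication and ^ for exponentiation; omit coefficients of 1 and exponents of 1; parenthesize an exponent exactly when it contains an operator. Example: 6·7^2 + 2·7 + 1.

G_0 = 7. HB_3(7) = 2·3 + 1. Bump = 9. G_1 = 8.
G_1 = 8. HB_4(8) = 2·4. Bump = 10. G_2 = 9.
G_2 = 9. HB_5(9) = 5 + 4. Bump = 10. G_3 = 9.
G_3 = 9. HB_6(9) = 6 + 3. Bump = 10. G_4 = 9.

7 + 2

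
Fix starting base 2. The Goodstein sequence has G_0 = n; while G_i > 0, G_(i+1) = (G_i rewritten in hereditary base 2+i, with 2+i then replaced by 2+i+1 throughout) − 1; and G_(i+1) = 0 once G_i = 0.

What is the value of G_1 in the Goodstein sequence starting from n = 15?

(0) 15|_2 = 2^(2 + 1) + 2^2 + 2 + 1 ↦ 3^(3 + 1) + 3^3 + 3 + 1|_3 = 112 ⇒ 111
(1) 111|_3 = 3^(3 + 1) + 3^3 + 3 ↦ 4^(4 + 1) + 4^4 + 4|_4 = 1284 ⇒ 1283

111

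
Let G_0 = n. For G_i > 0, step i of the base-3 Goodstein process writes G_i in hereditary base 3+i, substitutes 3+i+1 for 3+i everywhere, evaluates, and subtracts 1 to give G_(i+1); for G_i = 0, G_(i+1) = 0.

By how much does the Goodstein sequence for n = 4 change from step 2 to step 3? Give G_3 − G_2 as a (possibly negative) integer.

i=0: 4 = 3 + 1 (b=3); 3→4: 4 + 1 = 5; 5−1 = 4
i=1: 4 = 4 (b=4); 4→5: 5 = 5; 5−1 = 4
i=2: 4 = 4 (b=5); 5→6: 4 = 4; 4−1 = 3

-1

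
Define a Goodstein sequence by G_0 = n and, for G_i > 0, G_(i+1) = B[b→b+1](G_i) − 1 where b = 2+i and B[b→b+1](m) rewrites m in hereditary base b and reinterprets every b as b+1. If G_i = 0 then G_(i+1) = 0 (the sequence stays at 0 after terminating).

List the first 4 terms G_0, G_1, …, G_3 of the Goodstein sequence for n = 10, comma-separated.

10, 83, 1025, 15625

base 2: 10 = 2^(2 + 1) + 2; at 3: 3^(3 + 1) + 3 = 84; next = 83
base 3: 83 = 3^(3 + 1) + 2; at 4: 4^(4 + 1) + 2 = 1026; next = 1025
base 4: 1025 = 4^(4 + 1) + 1; at 5: 5^(5 + 1) + 1 = 15626; next = 15625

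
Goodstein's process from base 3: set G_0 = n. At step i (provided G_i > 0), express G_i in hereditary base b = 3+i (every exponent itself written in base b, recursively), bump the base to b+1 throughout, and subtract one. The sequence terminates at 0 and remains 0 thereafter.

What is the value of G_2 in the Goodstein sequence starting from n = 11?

i=0: 11 = 3^2 + 2 (b=3); 3→4: 4^2 + 2 = 18; 18−1 = 17
i=1: 17 = 4^2 + 1 (b=4); 4→5: 5^2 + 1 = 26; 26−1 = 25

25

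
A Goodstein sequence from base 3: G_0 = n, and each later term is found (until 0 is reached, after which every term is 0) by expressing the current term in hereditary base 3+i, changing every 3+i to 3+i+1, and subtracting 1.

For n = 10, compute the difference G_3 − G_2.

3

[0] 10 ≡ 3^2 + 1 (base 3). Lift 4: 17. −1: 16.
[1] 16 ≡ 4^2 (base 4). Lift 5: 25. −1: 24.
[2] 24 ≡ 4·5 + 4 (base 5). Lift 6: 28. −1: 27.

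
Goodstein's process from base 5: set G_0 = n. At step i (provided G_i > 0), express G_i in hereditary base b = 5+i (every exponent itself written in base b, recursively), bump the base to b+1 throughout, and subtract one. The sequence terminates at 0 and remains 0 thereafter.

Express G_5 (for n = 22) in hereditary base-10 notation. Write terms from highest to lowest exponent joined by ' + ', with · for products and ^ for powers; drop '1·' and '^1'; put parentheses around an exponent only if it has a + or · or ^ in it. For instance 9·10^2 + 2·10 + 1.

3·10 + 5

base 5: 22 = 4·5 + 2; at 6: 4·6 + 2 = 26; next = 25
base 6: 25 = 4·6 + 1; at 7: 4·7 + 1 = 29; next = 28
base 7: 28 = 4·7; at 8: 4·8 = 32; next = 31
base 8: 31 = 3·8 + 7; at 9: 3·9 + 7 = 34; next = 33
base 9: 33 = 3·9 + 6; at 10: 3·10 + 6 = 36; next = 35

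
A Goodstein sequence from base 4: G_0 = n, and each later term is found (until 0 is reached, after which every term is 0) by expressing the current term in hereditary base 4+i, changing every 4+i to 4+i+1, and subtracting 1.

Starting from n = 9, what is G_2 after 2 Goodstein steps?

11

[0] 9 ≡ 2·4 + 1 (base 4). Lift 5: 11. −1: 10.
[1] 10 ≡ 2·5 (base 5). Lift 6: 12. −1: 11.
[2] 11 ≡ 6 + 5 (base 6). Lift 7: 12. −1: 11.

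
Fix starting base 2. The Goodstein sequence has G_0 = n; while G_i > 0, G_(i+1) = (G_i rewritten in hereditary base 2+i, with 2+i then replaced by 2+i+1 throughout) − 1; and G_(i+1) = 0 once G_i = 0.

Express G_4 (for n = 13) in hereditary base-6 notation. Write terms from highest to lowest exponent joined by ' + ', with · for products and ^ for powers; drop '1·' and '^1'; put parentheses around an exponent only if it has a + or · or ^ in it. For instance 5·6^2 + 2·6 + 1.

[0] 13 ≡ 2^(2 + 1) + 2^2 + 1 (base 2). Lift 3: 109. −1: 108.
[1] 108 ≡ 3^(3 + 1) + 3^3 (base 3). Lift 4: 1280. −1: 1279.
[2] 1279 ≡ 4^(4 + 1) + 3·4^3 + 3·4^2 + 3·4 + 3 (base 4). Lift 5: 16093. −1: 16092.
[3] 16092 ≡ 5^(5 + 1) + 3·5^3 + 3·5^2 + 3·5 + 2 (base 5). Lift 6: 280712. −1: 280711.
[4] 280711 ≡ 6^(6 + 1) + 3·6^3 + 3·6^2 + 3·6 + 1 (base 6). Lift 7: 5765999. −1: 5765998.

6^(6 + 1) + 3·6^3 + 3·6^2 + 3·6 + 1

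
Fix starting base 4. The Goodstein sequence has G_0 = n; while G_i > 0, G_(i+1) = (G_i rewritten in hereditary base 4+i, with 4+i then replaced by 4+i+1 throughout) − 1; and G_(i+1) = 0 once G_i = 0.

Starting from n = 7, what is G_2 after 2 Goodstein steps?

7

base 4: 7 = 4 + 3; at 5: 5 + 3 = 8; next = 7
base 5: 7 = 5 + 2; at 6: 6 + 2 = 8; next = 7
base 6: 7 = 6 + 1; at 7: 7 + 1 = 8; next = 7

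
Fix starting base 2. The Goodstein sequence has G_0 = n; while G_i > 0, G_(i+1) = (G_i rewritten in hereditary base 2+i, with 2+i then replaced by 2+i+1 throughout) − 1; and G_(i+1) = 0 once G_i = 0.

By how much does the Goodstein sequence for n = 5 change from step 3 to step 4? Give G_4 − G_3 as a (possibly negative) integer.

i=0: 5 = 2^2 + 1 (b=2); 2→3: 3^3 + 1 = 28; 28−1 = 27
i=1: 27 = 3^3 (b=3); 3→4: 4^4 = 256; 256−1 = 255
i=2: 255 = 3·4^3 + 3·4^2 + 3·4 + 3 (b=4); 4→5: 3·5^3 + 3·5^2 + 3·5 + 3 = 468; 468−1 = 467
i=3: 467 = 3·5^3 + 3·5^2 + 3·5 + 2 (b=5); 5→6: 3·6^3 + 3·6^2 + 3·6 + 2 = 776; 776−1 = 775

308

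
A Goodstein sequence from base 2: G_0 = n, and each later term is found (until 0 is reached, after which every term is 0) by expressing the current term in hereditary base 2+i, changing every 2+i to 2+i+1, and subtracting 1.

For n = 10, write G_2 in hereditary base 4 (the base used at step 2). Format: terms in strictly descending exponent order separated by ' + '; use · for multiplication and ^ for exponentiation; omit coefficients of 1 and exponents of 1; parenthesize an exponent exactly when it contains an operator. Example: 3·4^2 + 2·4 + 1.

G_0=10  [base 2] 2^(2 + 1) + 2  →[2↦3]→  3^(3 + 1) + 3 = 84  −1 ⇒ G_1=83
G_1=83  [base 3] 3^(3 + 1) + 2  →[3↦4]→  4^(4 + 1) + 2 = 1026  −1 ⇒ G_2=1025

4^(4 + 1) + 1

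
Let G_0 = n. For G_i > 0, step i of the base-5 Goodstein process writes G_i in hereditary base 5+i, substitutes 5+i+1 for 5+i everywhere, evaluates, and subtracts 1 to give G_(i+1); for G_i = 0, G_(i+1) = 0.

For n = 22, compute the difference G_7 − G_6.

2

(0) 22|_5 = 4·5 + 2 ↦ 4·6 + 2|_6 = 26 ⇒ 25
(1) 25|_6 = 4·6 + 1 ↦ 4·7 + 1|_7 = 29 ⇒ 28
(2) 28|_7 = 4·7 ↦ 4·8|_8 = 32 ⇒ 31
(3) 31|_8 = 3·8 + 7 ↦ 3·9 + 7|_9 = 34 ⇒ 33
(4) 33|_9 = 3·9 + 6 ↦ 3·10 + 6|_10 = 36 ⇒ 35
(5) 35|_10 = 3·10 + 5 ↦ 3·11 + 5|_11 = 38 ⇒ 37
(6) 37|_11 = 3·11 + 4 ↦ 3·12 + 4|_12 = 40 ⇒ 39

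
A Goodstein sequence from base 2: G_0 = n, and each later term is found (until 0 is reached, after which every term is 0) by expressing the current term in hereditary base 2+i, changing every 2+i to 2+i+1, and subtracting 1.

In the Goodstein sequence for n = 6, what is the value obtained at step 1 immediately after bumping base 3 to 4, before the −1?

(0) 6|_2 = 2^2 + 2 ↦ 3^3 + 3|_3 = 30 ⇒ 29
(1) 29|_3 = 3^3 + 2 ↦ 4^4 + 2|_4 = 258 ⇒ 257

258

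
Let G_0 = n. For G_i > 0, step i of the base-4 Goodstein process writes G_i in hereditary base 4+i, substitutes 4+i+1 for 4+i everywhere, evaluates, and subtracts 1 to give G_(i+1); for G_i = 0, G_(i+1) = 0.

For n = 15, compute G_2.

19

[0] 15 ≡ 3·4 + 3 (base 4). Lift 5: 18. −1: 17.
[1] 17 ≡ 3·5 + 2 (base 5). Lift 6: 20. −1: 19.
[2] 19 ≡ 3·6 + 1 (base 6). Lift 7: 22. −1: 21.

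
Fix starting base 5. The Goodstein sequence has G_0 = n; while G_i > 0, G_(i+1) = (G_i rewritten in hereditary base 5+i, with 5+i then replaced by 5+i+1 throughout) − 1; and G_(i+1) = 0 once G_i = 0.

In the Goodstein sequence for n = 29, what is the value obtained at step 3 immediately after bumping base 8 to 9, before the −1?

[0] 29 ≡ 5^2 + 4 (base 5). Lift 6: 40. −1: 39.
[1] 39 ≡ 6^2 + 3 (base 6). Lift 7: 52. −1: 51.
[2] 51 ≡ 7^2 + 2 (base 7). Lift 8: 66. −1: 65.
[3] 65 ≡ 8^2 + 1 (base 8). Lift 9: 82. −1: 81.

82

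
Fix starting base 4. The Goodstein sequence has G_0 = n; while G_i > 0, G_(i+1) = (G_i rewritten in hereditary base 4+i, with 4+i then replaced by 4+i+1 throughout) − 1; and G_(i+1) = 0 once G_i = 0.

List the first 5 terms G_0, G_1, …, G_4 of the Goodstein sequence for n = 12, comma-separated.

12, 14, 15, 16, 17

G_0 = 12. HB_4(12) = 3·4. Bump = 15. G_1 = 14.
G_1 = 14. HB_5(14) = 2·5 + 4. Bump = 16. G_2 = 15.
G_2 = 15. HB_6(15) = 2·6 + 3. Bump = 17. G_3 = 16.
G_3 = 16. HB_7(16) = 2·7 + 2. Bump = 18. G_4 = 17.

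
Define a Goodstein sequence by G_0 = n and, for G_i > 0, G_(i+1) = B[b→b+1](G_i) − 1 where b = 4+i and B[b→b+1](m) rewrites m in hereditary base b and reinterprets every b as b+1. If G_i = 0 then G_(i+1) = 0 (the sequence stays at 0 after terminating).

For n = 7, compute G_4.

(0) 7|_4 = 4 + 3 ↦ 5 + 3|_5 = 8 ⇒ 7
(1) 7|_5 = 5 + 2 ↦ 6 + 2|_6 = 8 ⇒ 7
(2) 7|_6 = 6 + 1 ↦ 7 + 1|_7 = 8 ⇒ 7
(3) 7|_7 = 7 ↦ 8|_8 = 8 ⇒ 7
(4) 7|_8 = 7 ↦ 7|_9 = 7 ⇒ 6

7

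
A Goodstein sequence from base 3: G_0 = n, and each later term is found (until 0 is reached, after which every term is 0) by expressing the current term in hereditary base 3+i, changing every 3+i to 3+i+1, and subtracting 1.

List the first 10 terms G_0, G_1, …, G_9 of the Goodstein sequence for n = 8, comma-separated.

G_0 = 8. HB_3(8) = 2·3 + 2. Bump = 10. G_1 = 9.
G_1 = 9. HB_4(9) = 2·4 + 1. Bump = 11. G_2 = 10.
G_2 = 10. HB_5(10) = 2·5. Bump = 12. G_3 = 11.
G_3 = 11. HB_6(11) = 6 + 5. Bump = 12. G_4 = 11.
G_4 = 11. HB_7(11) = 7 + 4. Bump = 12. G_5 = 11.
G_5 = 11. HB_8(11) = 8 + 3. Bump = 12. G_6 = 11.
G_6 = 11. HB_9(11) = 9 + 2. Bump = 12. G_7 = 11.
G_7 = 11. HB_10(11) = 10 + 1. Bump = 12. G_8 = 11.
G_8 = 11. HB_11(11) = 11. Bump = 12. G_9 = 11.

8, 9, 10, 11, 11, 11, 11, 11, 11, 11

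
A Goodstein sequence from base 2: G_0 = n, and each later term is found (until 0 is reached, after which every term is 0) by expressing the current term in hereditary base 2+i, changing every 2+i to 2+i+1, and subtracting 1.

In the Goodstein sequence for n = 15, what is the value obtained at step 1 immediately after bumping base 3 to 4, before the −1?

step 0: 15 = 2^(2 + 1) + 2^2 + 2 + 1; sub 3 for 2: 3^(3 + 1) + 3^3 + 3 + 1; = 112; G_1 = 112−1 = 111
step 1: 111 = 3^(3 + 1) + 3^3 + 3; sub 4 for 3: 4^(4 + 1) + 4^4 + 4; = 1284; G_2 = 1284−1 = 1283

1284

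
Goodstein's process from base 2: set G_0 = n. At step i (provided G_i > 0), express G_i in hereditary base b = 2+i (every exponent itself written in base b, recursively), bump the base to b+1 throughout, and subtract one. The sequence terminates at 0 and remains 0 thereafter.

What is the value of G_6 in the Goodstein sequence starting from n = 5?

step 0: 5 = 2^2 + 1; sub 3 for 2: 3^3 + 1; = 28; G_1 = 28−1 = 27
step 1: 27 = 3^3; sub 4 for 3: 4^4; = 256; G_2 = 256−1 = 255
step 2: 255 = 3·4^3 + 3·4^2 + 3·4 + 3; sub 5 for 4: 3·5^3 + 3·5^2 + 3·5 + 3; = 468; G_3 = 468−1 = 467
step 3: 467 = 3·5^3 + 3·5^2 + 3·5 + 2; sub 6 for 5: 3·6^3 + 3·6^2 + 3·6 + 2; = 776; G_4 = 776−1 = 775
step 4: 775 = 3·6^3 + 3·6^2 + 3·6 + 1; sub 7 for 6: 3·7^3 + 3·7^2 + 3·7 + 1; = 1198; G_5 = 1198−1 = 1197
step 5: 1197 = 3·7^3 + 3·7^2 + 3·7; sub 8 for 7: 3·8^3 + 3·8^2 + 3·8; = 1752; G_6 = 1752−1 = 1751
step 6: 1751 = 3·8^3 + 3·8^2 + 2·8 + 7; sub 9 for 8: 3·9^3 + 3·9^2 + 2·9 + 7; = 2455; G_7 = 2455−1 = 2454

1751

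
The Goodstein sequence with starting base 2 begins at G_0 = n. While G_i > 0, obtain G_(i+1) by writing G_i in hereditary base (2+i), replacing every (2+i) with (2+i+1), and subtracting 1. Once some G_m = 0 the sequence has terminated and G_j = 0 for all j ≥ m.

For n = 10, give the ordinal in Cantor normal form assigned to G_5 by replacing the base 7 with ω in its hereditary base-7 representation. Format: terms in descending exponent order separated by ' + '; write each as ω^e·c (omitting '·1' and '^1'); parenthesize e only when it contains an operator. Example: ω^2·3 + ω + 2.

ω^ω·5 + ω^5·5 + ω^4·5 + ω^3·5 + ω^2·5 + ω·5 + 4

10 —HB2→ 2^(2 + 1) + 2 —bump→ 3^(3 + 1) + 3 = 84 —(−1)→ 83
83 —HB3→ 3^(3 + 1) + 2 —bump→ 4^(4 + 1) + 2 = 1026 —(−1)→ 1025
1025 —HB4→ 4^(4 + 1) + 1 —bump→ 5^(5 + 1) + 1 = 15626 —(−1)→ 15625
15625 —HB5→ 5^(5 + 1) —bump→ 6^(6 + 1) = 279936 —(−1)→ 279935
279935 —HB6→ 5·6^6 + 5·6^5 + 5·6^4 + 5·6^3 + 5·6^2 + 5·6 + 5 —bump→ 5·7^7 + 5·7^5 + 5·7^4 + 5·7^3 + 5·7^2 + 5·7 + 5 = 4215755 —(−1)→ 4215754
4215754 —HB7→ 5·7^7 + 5·7^5 + 5·7^4 + 5·7^3 + 5·7^2 + 5·7 + 4 —bump→ 5·8^8 + 5·8^5 + 5·8^4 + 5·8^3 + 5·8^2 + 5·8 + 4 = 84073324 —(−1)→ 84073323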